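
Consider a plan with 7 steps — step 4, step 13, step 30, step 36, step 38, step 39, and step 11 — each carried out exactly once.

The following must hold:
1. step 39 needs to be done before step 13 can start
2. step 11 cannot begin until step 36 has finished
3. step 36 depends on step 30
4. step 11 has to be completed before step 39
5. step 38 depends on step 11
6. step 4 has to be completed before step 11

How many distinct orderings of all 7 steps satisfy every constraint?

2 steps have no prerequisites (step 4, step 30), so any of them could come first.
Counting all ways to extend the partial order to a total order gives 9.

9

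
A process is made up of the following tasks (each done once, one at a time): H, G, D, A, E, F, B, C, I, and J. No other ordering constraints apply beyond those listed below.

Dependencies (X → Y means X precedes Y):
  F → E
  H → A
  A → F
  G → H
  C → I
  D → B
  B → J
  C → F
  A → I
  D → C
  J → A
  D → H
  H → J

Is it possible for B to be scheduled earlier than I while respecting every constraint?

B is actually forced before I by the constraints, so certainly some valid ordering has B first.

Yes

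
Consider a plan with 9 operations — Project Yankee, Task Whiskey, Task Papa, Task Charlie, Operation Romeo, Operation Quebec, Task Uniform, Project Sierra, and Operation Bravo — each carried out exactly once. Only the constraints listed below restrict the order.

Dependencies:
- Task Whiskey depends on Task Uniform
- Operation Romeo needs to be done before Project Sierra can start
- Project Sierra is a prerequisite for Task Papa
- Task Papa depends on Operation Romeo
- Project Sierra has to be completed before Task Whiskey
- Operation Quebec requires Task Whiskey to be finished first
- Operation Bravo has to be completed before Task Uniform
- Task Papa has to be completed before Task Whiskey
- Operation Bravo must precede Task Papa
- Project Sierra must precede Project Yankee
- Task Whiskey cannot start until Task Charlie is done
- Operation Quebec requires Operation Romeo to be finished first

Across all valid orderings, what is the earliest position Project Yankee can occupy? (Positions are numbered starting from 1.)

3

The operations that are forced before Project Yankee, directly or transitively, are Operation Romeo, Project Sierra. That's 2 operations.
With 2 mandatory predecessors, the earliest Project Yankee can sit is position 2+1 = 3, and placing just those 2 first achieves it.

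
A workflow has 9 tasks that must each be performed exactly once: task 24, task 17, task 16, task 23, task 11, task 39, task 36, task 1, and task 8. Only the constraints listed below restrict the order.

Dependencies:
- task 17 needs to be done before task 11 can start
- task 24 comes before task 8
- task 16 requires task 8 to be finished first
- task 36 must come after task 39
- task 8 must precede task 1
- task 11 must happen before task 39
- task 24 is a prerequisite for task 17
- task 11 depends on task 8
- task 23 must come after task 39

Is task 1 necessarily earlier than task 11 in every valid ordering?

No

Task 1 and task 11 are not related by any chain of constraints.
There exist valid orderings with task 11 before task 1, so task 1 is not required to come first.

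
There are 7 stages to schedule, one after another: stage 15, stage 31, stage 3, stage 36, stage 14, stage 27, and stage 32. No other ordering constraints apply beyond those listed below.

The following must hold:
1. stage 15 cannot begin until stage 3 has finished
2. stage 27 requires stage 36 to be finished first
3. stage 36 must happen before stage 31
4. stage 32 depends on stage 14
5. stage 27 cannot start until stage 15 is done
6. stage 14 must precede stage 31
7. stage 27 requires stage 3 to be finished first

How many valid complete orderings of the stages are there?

155

3 stages have no prerequisites (stage 3, stage 36, stage 14), so any of them could come first.
Counting all ways to extend the partial order to a total order gives 155.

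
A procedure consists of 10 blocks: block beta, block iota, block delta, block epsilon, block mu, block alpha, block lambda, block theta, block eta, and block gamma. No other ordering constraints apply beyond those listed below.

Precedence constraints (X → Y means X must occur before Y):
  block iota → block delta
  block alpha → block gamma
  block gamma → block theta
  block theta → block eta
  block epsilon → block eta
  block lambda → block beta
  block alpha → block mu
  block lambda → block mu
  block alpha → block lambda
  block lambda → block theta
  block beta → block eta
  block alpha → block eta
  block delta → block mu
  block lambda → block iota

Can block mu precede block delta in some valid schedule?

No

There is a dependency chain block delta → block mu, so block mu always comes after block delta.
So no valid ordering can have block mu before block delta.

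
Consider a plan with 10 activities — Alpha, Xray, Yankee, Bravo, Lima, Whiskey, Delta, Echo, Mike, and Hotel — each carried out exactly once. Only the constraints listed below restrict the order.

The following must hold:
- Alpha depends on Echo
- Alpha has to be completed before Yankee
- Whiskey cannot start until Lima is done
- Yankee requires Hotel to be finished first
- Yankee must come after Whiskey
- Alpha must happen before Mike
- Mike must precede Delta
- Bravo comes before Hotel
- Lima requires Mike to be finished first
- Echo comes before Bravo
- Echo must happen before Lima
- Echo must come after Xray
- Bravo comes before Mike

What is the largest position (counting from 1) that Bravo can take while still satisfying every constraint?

Every activity that must follow Bravo has to come after it. Tracing all chains starting from Bravo, those activities are: Yankee, Lima, Whiskey, Delta, Mike, Hotel — 6 in total.
With 6 mandatory successors out of 10 activities total, the latest slot for Bravo is 10−6 = 4, and it's reachable by doing all non-successors before Bravo.

4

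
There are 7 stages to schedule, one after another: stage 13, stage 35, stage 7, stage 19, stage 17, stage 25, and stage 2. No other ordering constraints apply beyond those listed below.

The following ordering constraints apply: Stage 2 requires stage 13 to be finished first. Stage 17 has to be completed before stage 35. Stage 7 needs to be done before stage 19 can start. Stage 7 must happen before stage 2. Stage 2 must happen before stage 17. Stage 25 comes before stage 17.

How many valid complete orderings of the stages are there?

41

3 stages have no prerequisites (stage 13, stage 7, stage 25), so any of them could come first.
Enumerating by repeatedly choosing an available stage (one whose prerequisites are all placed) gives 41 distinct complete orderings.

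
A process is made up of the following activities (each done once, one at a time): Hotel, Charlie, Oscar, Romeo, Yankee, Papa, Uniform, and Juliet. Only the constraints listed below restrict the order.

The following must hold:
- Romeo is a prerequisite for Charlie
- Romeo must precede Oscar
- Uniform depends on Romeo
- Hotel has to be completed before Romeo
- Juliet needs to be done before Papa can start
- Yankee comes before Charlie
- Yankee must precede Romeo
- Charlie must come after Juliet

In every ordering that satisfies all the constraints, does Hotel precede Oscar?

Yes

Tracing the constraints gives a chain: Hotel → Romeo → Oscar.
That forces Hotel before Oscar in every valid schedule.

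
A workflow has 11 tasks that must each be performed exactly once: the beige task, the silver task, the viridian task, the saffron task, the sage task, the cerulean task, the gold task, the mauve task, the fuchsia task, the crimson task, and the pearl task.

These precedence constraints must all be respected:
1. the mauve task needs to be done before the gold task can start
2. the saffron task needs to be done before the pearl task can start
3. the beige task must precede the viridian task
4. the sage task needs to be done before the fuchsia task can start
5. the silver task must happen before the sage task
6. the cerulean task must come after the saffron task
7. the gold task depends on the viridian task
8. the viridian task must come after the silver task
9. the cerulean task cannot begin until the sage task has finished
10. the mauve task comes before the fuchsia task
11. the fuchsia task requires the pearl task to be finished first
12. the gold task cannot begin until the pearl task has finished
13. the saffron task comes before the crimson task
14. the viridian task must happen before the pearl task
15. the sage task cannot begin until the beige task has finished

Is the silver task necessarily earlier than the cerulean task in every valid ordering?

There is a constraint chain the silver task → the sage task → the cerulean task.
That forces the silver task before the cerulean task in every valid schedule.

Yes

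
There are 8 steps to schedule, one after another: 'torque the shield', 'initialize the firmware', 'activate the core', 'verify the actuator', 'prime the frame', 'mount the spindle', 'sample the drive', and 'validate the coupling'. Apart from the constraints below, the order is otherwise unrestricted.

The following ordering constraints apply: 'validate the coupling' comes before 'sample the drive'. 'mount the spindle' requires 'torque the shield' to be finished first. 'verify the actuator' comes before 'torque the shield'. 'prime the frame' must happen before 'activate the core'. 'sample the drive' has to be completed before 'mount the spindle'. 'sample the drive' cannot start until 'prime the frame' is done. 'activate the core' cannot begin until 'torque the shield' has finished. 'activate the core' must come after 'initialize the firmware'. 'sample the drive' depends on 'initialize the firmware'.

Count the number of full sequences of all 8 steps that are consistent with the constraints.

252

4 steps have no prerequisites ('initialize the firmware', 'verify the actuator', 'prime the frame', 'validate the coupling'), so any of them could come first.
Systematically extending each partial ordering one step at a time and counting, there are 252 complete orderings.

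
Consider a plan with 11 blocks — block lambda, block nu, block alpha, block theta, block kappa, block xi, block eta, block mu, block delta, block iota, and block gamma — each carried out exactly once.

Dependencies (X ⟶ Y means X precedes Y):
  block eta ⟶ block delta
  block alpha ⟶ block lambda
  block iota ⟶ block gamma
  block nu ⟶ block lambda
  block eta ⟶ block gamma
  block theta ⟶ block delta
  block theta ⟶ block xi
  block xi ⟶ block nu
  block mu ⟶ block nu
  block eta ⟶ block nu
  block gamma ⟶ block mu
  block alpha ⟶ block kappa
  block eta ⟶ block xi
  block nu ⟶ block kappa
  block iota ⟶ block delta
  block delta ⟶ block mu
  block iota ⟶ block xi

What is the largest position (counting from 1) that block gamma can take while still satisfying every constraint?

7

The blocks that are forced after block gamma, directly or by a chain of constraints, are block lambda, block nu, block kappa, block mu. That's 4 blocks.
With 4 mandatory successors out of 11 blocks total, the latest slot for block gamma is 11−4 = 7, and it's reachable by doing all non-successors before block gamma.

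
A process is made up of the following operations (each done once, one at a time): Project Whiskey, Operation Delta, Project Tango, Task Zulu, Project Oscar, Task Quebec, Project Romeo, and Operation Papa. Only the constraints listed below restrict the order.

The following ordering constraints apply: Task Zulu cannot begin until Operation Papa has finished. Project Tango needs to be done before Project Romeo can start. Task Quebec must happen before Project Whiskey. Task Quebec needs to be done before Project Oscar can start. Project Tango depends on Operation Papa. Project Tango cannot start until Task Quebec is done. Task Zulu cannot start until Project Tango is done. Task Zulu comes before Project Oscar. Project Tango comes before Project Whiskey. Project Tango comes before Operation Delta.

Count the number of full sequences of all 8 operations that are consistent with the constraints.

120

The operations with no prerequisites are Task Quebec, Operation Papa; any of them can be placed first.
Enumerating by repeatedly choosing an available operation (one whose prerequisites are all placed) gives 120 distinct complete orderings.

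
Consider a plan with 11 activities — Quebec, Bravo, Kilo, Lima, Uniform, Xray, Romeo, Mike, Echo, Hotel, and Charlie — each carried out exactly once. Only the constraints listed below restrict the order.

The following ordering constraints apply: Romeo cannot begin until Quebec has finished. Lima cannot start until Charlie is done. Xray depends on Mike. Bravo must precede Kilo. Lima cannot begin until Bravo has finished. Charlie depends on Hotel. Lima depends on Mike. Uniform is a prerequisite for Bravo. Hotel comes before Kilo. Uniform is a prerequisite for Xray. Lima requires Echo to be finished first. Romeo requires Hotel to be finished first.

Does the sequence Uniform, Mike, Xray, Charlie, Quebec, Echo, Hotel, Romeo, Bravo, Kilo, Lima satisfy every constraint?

In the proposed order, Charlie appears before Hotel.
But one of the constraints requires Hotel before Charlie, so this ordering violates it.

No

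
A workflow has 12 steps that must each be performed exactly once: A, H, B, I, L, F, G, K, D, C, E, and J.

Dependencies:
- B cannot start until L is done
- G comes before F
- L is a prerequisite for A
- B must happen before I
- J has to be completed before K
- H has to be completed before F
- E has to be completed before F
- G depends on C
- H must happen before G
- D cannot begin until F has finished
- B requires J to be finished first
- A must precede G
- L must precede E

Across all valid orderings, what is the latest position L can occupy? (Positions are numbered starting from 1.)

5

The steps that are forced after L, directly or by a chain of constraints, are A, B, I, F, G, D, E. That's 7 steps.
With 7 mandatory successors out of 12 steps total, the latest slot for L is 12−7 = 5, and it's reachable by doing all non-successors before L.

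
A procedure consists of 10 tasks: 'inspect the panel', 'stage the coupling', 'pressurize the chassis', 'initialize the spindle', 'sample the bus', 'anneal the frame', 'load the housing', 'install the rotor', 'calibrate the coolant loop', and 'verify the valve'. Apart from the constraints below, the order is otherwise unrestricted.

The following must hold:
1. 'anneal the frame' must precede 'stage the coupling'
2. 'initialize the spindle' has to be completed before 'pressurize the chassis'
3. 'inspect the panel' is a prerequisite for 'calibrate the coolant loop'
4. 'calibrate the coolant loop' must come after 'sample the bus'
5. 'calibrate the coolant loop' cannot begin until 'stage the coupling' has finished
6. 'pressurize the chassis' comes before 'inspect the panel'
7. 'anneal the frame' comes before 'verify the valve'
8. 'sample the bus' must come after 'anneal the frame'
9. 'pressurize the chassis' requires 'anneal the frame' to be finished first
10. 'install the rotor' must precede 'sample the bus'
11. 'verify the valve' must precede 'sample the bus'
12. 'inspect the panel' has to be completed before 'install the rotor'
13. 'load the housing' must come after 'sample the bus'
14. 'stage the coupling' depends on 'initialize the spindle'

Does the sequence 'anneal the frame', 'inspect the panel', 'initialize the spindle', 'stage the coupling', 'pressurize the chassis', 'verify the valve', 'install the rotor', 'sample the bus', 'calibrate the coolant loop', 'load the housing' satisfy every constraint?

No

The sequence places 'inspect the panel' ahead of 'pressurize the chassis'.
But one of the constraints requires 'pressurize the chassis' before 'inspect the panel', so this ordering violates it.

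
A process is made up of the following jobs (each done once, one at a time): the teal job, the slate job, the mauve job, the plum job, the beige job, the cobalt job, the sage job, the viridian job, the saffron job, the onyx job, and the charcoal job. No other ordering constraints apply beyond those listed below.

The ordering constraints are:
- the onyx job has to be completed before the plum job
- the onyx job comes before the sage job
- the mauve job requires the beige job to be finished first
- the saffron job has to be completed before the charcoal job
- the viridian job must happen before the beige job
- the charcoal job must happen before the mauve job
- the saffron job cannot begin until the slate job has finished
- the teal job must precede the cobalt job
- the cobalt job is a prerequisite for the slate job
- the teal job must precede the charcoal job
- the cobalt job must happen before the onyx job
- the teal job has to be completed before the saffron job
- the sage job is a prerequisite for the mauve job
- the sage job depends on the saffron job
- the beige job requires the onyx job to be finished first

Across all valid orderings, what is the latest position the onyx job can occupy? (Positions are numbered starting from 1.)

The jobs that are forced after the onyx job, directly or by a chain of constraints, are the mauve job, the plum job, the beige job, the sage job. That's 4 jobs.
So at least 4 jobs follow the onyx job, putting the onyx job no later than position 7. That position is achievable by scheduling everything else first.

7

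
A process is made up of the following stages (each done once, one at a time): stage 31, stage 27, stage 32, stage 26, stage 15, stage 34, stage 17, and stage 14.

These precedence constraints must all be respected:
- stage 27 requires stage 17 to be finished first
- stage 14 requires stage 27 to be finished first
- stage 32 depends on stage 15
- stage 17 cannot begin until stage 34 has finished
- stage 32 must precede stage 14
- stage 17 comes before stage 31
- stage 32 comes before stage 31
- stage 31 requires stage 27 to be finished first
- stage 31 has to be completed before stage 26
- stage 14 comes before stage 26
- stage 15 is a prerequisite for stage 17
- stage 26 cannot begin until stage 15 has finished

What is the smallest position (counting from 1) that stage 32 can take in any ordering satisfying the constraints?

The only stage forced before stage 32 (directly or transitively) is stage 15.
With 1 mandatory predecessor, the earliest stage 32 can sit is position 1+1 = 2, and placing just that one first achieves it.

2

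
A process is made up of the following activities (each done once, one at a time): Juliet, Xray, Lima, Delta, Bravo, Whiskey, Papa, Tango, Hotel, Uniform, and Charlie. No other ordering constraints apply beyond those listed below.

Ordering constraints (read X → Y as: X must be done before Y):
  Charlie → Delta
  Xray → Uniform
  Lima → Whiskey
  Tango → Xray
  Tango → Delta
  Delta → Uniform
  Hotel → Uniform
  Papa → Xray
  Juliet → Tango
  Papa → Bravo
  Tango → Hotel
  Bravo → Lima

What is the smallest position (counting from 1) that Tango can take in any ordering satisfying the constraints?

Working backwards through the constraints from Tango, its only required predecessor is Juliet.
So at minimum 1 activity comes before Tango, putting Tango no earlier than position 2. That position is achievable by scheduling exactly that predecessor first.

2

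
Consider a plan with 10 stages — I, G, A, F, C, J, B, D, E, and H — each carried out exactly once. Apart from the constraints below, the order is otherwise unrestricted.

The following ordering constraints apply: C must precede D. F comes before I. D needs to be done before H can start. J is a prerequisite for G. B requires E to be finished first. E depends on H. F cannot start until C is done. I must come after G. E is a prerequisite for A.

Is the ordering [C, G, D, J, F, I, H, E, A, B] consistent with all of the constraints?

In the proposed order, G appears before J.
That contradicts the constraint that J must precede G.

No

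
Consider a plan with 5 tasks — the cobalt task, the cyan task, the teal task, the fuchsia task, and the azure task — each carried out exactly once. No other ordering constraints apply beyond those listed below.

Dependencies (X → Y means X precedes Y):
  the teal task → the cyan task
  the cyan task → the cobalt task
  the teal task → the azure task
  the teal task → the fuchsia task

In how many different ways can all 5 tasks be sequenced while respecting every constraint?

12

Only the teal task has no prerequisites, so it must go first.
Counting all ways to extend the partial order to a total order gives 12.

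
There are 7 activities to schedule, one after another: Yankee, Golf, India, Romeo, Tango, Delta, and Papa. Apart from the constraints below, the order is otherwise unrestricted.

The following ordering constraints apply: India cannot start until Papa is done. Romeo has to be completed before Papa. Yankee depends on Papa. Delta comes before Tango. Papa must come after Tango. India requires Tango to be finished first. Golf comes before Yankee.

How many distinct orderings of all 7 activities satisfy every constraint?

3 activities have no prerequisites (Golf, Romeo, Delta), so any of them could come first.
Enumerating by repeatedly choosing an available activity (one whose prerequisites are all placed) gives 33 distinct complete orderings.

33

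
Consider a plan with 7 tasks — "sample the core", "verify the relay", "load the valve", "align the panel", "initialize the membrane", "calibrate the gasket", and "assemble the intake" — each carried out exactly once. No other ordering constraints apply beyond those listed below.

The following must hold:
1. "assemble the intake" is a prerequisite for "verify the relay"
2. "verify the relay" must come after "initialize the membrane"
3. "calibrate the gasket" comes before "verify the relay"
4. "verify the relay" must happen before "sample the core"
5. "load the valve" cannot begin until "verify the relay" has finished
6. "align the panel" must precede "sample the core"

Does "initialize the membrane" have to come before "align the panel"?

"initialize the membrane" and "align the panel" are not related by any chain of constraints.
A valid ordering placing "align the panel" before "initialize the membrane" exists, so the answer is no.

No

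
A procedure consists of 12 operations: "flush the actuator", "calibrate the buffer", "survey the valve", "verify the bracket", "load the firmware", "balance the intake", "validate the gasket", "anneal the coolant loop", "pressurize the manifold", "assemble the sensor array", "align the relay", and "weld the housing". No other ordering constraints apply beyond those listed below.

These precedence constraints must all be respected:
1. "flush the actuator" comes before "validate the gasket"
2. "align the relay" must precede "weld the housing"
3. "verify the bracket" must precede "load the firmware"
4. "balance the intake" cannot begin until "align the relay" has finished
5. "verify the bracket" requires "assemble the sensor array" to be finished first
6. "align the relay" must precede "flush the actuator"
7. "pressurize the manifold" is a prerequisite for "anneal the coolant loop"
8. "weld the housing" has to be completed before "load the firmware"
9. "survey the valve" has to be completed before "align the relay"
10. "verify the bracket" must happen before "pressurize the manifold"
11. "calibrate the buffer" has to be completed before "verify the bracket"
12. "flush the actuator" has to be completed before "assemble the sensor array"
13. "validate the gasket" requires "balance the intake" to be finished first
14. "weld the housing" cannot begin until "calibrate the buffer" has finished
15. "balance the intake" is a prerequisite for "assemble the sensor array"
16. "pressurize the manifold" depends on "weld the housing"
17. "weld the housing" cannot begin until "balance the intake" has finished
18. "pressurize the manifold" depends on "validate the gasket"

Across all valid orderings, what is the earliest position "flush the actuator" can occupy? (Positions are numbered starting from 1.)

The operations that are forced before "flush the actuator", directly or transitively, are "survey the valve", "align the relay". That's 2 operations.
With 2 mandatory predecessors, the earliest "flush the actuator" can sit is position 2+1 = 3, and placing just those 2 first achieves it.

3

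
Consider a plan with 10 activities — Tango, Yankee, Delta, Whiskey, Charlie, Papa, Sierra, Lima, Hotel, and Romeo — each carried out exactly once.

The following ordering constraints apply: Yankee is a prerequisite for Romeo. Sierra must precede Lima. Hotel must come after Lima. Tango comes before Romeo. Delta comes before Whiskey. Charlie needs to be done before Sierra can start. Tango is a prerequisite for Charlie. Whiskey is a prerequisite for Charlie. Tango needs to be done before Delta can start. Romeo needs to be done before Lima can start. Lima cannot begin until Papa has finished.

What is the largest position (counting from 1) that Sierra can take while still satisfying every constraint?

Every activity that must follow Sierra has to come after it. Tracing all chains starting from Sierra, those activities are: Lima, Hotel — 2 in total.
So at least 2 activities follow Sierra, putting Sierra no later than position 8. That position is achievable by scheduling everything else first.

8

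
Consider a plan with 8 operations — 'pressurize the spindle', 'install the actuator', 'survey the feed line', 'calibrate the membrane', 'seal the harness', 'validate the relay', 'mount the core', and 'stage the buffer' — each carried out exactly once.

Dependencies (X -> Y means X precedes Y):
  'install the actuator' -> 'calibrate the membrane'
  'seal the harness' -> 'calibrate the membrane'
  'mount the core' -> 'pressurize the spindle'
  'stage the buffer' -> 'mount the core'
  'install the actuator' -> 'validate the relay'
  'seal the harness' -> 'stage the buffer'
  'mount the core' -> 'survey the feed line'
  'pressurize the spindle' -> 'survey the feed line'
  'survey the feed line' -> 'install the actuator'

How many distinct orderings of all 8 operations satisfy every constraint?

'seal the harness' is the only operation with nothing required before it, so every ordering starts there.
Enumerating by repeatedly choosing an available operation (one whose prerequisites are all placed) gives 2 distinct complete orderings.

2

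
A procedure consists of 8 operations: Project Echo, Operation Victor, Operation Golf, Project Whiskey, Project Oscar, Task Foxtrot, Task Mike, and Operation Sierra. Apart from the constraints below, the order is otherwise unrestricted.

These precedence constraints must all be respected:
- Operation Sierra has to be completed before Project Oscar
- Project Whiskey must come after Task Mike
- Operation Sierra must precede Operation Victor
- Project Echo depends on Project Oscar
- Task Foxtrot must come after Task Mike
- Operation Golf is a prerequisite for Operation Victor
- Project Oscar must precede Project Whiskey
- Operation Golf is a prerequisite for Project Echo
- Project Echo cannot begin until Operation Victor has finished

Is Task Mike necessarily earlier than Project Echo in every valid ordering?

Task Mike and Project Echo are not related by any chain of constraints.
There exist valid orderings with Project Echo before Task Mike, so Task Mike is not required to come first.

No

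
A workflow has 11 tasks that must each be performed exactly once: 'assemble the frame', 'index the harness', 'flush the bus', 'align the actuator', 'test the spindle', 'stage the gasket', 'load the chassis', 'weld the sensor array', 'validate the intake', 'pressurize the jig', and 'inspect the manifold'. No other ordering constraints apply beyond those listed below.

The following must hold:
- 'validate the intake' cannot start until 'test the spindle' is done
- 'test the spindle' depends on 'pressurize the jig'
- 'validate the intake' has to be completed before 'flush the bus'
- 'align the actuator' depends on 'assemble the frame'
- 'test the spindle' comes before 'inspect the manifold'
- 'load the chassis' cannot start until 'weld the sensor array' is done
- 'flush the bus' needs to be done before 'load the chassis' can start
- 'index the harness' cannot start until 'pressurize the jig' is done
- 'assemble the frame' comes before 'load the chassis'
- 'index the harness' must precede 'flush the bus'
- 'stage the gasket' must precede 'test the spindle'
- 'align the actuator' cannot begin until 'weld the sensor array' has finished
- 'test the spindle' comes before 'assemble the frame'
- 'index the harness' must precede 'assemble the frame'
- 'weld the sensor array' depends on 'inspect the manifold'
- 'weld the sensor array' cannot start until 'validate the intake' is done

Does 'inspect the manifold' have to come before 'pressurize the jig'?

No

There is a chain 'pressurize the jig' → 'test the spindle' → 'inspect the manifold', which puts 'pressurize the jig' before 'inspect the manifold'.
So 'inspect the manifold' does not have to come before 'pressurize the jig' — it cannot.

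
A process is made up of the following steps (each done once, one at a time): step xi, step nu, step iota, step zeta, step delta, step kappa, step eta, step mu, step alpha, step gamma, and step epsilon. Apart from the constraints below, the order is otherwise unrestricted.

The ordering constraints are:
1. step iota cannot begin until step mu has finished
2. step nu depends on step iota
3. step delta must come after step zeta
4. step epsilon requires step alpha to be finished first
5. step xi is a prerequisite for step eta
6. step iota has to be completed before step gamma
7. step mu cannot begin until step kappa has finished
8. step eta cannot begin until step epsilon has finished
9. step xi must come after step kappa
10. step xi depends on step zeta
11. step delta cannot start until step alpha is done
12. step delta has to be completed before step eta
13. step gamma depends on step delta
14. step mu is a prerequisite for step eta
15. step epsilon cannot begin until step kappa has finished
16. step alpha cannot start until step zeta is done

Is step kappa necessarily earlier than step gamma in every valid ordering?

Tracing the constraints gives a chain: step kappa → step mu → step iota → step gamma.
Hence step kappa necessarily comes before step gamma.

Yes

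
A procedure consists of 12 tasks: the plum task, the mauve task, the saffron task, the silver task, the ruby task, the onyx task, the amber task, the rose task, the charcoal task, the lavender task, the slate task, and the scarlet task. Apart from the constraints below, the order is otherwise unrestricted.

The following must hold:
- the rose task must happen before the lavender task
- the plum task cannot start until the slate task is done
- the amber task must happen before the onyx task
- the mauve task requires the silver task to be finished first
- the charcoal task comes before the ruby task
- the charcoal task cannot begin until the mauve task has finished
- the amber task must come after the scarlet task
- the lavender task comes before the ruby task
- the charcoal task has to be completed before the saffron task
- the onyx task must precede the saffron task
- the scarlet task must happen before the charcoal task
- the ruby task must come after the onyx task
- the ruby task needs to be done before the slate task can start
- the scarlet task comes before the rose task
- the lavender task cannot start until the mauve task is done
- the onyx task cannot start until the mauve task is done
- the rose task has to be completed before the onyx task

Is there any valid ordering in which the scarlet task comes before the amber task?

Yes

The scarlet task is actually forced before the amber task by the constraints, so certainly some valid ordering has the scarlet task first.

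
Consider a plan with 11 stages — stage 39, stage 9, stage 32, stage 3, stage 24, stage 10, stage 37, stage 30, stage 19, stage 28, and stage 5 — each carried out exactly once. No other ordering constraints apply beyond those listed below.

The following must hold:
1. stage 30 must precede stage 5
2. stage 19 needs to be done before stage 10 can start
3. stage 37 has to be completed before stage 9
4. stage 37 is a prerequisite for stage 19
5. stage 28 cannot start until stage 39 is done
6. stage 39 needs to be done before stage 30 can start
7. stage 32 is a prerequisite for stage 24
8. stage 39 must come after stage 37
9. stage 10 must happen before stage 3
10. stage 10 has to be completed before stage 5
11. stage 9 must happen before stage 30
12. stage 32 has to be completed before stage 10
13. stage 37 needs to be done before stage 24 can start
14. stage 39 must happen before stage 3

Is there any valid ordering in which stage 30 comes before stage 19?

Yes

No chain of constraints runs from stage 19 to stage 30, so stage 19 is not required to come first.
That means at least one valid schedule has stage 30 before stage 19.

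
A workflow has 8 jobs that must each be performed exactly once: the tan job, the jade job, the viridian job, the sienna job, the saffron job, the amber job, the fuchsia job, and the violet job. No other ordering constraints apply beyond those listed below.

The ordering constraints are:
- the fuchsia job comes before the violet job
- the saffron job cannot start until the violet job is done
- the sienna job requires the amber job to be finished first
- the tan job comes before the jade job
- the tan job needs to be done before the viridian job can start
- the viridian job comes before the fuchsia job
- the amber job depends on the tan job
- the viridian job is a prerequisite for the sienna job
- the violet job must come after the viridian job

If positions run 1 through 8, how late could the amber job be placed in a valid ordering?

7

Following the constraints forward from the amber job, its only required successor is the sienna job.
With 1 mandatory successor out of 8 jobs total, the latest slot for the amber job is 8−1 = 7, and it's reachable by doing all non-successors before the amber job.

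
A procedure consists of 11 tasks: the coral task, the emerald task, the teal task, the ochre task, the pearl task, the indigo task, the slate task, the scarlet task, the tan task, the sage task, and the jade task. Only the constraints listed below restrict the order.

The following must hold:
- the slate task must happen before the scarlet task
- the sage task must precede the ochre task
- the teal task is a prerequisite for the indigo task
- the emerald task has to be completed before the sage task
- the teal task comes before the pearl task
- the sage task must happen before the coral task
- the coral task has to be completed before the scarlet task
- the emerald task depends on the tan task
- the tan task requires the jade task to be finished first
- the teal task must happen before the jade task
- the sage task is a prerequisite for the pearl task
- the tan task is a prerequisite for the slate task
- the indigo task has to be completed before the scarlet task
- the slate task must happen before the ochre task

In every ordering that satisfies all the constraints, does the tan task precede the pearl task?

Yes

There is a constraint chain the tan task → the emerald task → the sage task → the pearl task.
So the tan task must precede the pearl task in any valid ordering.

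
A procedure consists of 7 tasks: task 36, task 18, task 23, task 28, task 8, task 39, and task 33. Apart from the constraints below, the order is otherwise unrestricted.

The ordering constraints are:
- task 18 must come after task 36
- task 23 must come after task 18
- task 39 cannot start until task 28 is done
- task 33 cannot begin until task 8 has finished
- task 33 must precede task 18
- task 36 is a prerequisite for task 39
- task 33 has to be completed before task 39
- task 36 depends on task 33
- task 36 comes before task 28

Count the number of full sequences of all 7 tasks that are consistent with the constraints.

6

Task 8 is the only task with nothing required before it, so every ordering starts there.
Enumerating by repeatedly choosing an available task (one whose prerequisites are all placed) gives 6 distinct complete orderings.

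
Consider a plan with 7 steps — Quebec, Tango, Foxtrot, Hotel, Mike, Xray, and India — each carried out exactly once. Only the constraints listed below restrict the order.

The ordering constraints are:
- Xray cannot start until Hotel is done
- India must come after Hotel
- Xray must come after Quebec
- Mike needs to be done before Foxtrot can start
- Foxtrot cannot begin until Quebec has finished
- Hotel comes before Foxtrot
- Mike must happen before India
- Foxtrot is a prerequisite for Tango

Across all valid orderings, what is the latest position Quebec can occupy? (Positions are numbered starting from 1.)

The steps that are forced after Quebec, directly or by a chain of constraints, are Tango, Foxtrot, Xray. That's 3 steps.
So at least 3 steps follow Quebec, putting Quebec no later than position 4. That position is achievable by scheduling everything else first.

4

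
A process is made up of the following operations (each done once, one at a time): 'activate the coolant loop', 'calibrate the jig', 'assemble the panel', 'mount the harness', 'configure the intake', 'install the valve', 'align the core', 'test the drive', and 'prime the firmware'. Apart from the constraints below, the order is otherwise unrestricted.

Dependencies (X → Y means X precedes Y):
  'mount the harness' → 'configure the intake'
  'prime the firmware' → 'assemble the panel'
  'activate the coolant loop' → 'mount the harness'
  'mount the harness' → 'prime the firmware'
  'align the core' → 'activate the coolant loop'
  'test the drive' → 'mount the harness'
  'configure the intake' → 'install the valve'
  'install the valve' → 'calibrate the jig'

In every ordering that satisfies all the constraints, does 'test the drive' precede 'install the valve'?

Following the dependencies: 'test the drive' → 'mount the harness' → 'configure the intake' → 'install the valve'.
So 'test the drive' must precede 'install the valve' in any valid ordering.

Yes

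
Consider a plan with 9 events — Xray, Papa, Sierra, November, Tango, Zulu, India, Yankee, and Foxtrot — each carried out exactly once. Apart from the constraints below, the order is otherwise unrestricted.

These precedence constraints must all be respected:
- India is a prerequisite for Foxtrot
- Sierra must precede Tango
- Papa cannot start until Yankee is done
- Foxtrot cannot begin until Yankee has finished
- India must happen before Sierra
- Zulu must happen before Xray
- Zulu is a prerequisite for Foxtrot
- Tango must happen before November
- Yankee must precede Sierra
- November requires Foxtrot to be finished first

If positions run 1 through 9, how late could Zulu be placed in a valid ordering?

6

The events that are forced after Zulu, directly or by a chain of constraints, are Xray, November, Foxtrot. That's 3 events.
So at least 3 events follow Zulu, putting Zulu no later than position 6. That position is achievable by scheduling everything else first.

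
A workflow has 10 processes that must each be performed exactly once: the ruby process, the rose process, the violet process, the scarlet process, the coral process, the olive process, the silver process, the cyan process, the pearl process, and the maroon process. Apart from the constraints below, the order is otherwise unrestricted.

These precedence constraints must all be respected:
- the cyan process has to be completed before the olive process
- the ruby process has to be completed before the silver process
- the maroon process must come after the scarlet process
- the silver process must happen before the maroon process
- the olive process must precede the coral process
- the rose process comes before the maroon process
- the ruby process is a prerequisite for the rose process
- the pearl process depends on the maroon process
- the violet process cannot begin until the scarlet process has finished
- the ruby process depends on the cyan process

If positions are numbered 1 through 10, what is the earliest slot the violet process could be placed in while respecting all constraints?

2

The only process forced before the violet process (directly or transitively) is the scarlet process.
With 1 mandatory predecessor, the earliest the violet process can sit is position 1+1 = 2, and placing just that one first achieves it.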